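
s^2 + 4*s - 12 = (s - 2)*(s + 6)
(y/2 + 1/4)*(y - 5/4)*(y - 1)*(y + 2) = y^4/2 + y^3/8 - 27*y^2/16 + 7*y/16 + 5/8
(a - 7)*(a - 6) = a^2 - 13*a + 42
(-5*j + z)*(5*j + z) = -25*j^2 + z^2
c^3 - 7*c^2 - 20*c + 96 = (c - 8)*(c - 3)*(c + 4)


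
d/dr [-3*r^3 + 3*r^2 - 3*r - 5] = -9*r^2 + 6*r - 3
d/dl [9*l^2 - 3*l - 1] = 18*l - 3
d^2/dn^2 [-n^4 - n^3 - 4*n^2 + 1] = -12*n^2 - 6*n - 8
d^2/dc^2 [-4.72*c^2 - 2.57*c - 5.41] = -9.44000000000000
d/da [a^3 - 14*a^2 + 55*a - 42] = 3*a^2 - 28*a + 55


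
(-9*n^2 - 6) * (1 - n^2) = 9*n^4 - 3*n^2 - 6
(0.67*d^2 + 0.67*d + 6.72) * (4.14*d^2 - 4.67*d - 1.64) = 2.7738*d^4 - 0.3551*d^3 + 23.5931*d^2 - 32.4812*d - 11.0208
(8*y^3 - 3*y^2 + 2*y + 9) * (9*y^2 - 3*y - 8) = 72*y^5 - 51*y^4 - 37*y^3 + 99*y^2 - 43*y - 72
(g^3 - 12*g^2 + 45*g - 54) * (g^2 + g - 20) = g^5 - 11*g^4 + 13*g^3 + 231*g^2 - 954*g + 1080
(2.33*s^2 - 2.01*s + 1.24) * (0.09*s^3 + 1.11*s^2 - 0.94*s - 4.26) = 0.2097*s^5 + 2.4054*s^4 - 4.3097*s^3 - 6.66*s^2 + 7.397*s - 5.2824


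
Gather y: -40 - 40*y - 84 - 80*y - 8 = -120*y - 132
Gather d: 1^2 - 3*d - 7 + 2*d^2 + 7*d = 2*d^2 + 4*d - 6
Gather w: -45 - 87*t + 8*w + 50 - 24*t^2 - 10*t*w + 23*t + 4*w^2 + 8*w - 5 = -24*t^2 - 64*t + 4*w^2 + w*(16 - 10*t)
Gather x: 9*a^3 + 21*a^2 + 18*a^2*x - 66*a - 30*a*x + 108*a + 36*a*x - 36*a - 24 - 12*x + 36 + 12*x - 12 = 9*a^3 + 21*a^2 + 6*a + x*(18*a^2 + 6*a)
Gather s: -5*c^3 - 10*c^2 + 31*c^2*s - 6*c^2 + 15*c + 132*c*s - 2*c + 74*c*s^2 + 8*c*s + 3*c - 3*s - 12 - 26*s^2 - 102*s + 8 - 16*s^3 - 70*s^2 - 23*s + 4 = -5*c^3 - 16*c^2 + 16*c - 16*s^3 + s^2*(74*c - 96) + s*(31*c^2 + 140*c - 128)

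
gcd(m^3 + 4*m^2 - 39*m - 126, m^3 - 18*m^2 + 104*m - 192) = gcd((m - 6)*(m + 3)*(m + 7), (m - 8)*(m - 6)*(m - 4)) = m - 6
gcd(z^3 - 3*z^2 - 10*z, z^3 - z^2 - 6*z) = z^2 + 2*z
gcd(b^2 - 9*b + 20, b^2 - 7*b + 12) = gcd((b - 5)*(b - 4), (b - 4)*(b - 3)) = b - 4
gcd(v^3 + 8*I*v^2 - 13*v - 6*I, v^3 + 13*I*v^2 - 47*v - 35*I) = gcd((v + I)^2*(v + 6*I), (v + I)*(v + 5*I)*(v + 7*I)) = v + I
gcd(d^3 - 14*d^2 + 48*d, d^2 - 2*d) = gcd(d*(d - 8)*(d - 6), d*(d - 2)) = d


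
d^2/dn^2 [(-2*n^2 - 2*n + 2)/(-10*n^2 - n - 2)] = 12*(30*n^3 - 120*n^2 - 30*n + 7)/(1000*n^6 + 300*n^5 + 630*n^4 + 121*n^3 + 126*n^2 + 12*n + 8)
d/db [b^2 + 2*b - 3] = 2*b + 2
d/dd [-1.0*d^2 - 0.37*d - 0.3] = -2.0*d - 0.37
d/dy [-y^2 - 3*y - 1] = -2*y - 3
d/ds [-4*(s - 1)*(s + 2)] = -8*s - 4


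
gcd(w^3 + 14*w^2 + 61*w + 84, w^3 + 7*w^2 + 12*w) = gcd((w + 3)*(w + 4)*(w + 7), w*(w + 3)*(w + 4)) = w^2 + 7*w + 12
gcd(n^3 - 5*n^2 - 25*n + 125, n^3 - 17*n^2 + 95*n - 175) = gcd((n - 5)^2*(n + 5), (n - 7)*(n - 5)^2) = n^2 - 10*n + 25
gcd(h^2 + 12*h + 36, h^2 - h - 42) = h + 6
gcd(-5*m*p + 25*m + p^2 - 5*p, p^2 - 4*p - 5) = p - 5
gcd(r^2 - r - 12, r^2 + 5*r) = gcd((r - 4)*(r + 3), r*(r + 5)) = 1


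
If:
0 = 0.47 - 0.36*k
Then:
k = 1.31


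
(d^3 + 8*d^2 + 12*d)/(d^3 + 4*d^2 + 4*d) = (d + 6)/(d + 2)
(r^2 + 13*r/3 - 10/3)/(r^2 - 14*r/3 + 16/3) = (3*r^2 + 13*r - 10)/(3*r^2 - 14*r + 16)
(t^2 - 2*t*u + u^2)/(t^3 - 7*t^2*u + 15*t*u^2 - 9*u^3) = (t - u)/(t^2 - 6*t*u + 9*u^2)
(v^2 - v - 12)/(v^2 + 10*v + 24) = (v^2 - v - 12)/(v^2 + 10*v + 24)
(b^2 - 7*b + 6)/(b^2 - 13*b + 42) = (b - 1)/(b - 7)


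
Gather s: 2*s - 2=2*s - 2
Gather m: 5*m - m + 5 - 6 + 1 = 4*m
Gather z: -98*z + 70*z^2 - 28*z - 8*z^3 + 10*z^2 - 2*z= -8*z^3 + 80*z^2 - 128*z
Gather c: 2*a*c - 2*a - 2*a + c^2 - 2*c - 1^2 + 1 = -4*a + c^2 + c*(2*a - 2)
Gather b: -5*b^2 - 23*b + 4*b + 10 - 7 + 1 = -5*b^2 - 19*b + 4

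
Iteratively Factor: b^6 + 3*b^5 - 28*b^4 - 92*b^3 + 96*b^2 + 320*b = (b + 2)*(b^5 + b^4 - 30*b^3 - 32*b^2 + 160*b) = (b + 2)*(b + 4)*(b^4 - 3*b^3 - 18*b^2 + 40*b) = b*(b + 2)*(b + 4)*(b^3 - 3*b^2 - 18*b + 40) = b*(b - 2)*(b + 2)*(b + 4)*(b^2 - b - 20) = b*(b - 2)*(b + 2)*(b + 4)^2*(b - 5)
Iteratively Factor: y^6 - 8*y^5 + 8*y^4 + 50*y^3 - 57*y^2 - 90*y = (y)*(y^5 - 8*y^4 + 8*y^3 + 50*y^2 - 57*y - 90) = y*(y - 3)*(y^4 - 5*y^3 - 7*y^2 + 29*y + 30) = y*(y - 3)*(y + 2)*(y^3 - 7*y^2 + 7*y + 15) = y*(y - 3)*(y + 1)*(y + 2)*(y^2 - 8*y + 15) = y*(y - 3)^2*(y + 1)*(y + 2)*(y - 5)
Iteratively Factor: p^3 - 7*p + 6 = (p - 1)*(p^2 + p - 6) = (p - 1)*(p + 3)*(p - 2)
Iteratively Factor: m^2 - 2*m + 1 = (m - 1)*(m - 1)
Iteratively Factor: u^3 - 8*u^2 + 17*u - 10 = (u - 1)*(u^2 - 7*u + 10) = (u - 5)*(u - 1)*(u - 2)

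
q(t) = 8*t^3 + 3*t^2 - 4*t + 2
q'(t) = 24*t^2 + 6*t - 4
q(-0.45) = 3.68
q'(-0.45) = -1.84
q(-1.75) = -24.69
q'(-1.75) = 59.00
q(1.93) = 62.97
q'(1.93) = 96.98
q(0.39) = 1.37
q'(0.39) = 1.99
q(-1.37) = -7.46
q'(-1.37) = 32.83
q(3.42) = 343.42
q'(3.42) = 297.23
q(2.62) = 155.99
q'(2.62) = 176.47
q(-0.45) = 3.68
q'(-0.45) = -1.84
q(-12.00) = -13342.00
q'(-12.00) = 3380.00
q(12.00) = 14210.00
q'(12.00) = 3524.00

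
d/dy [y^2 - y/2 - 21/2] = 2*y - 1/2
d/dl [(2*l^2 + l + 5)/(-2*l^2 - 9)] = (2*l^2 - 16*l - 9)/(4*l^4 + 36*l^2 + 81)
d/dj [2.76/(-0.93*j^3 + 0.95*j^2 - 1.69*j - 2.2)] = (7.7004*j^2 - 5.244*j + 4.6644)/(0.93*j^3 - 0.95*j^2 + 1.69*j + 2.2)^2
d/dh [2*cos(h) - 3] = -2*sin(h)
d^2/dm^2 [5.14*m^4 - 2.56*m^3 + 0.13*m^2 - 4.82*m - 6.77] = 61.68*m^2 - 15.36*m + 0.26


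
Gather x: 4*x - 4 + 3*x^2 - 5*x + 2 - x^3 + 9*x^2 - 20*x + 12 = -x^3 + 12*x^2 - 21*x + 10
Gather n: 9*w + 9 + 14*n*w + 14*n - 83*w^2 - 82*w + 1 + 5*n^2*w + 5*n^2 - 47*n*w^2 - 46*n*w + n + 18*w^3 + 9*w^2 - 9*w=n^2*(5*w + 5) + n*(-47*w^2 - 32*w + 15) + 18*w^3 - 74*w^2 - 82*w + 10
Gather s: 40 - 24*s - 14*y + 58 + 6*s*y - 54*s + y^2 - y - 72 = s*(6*y - 78) + y^2 - 15*y + 26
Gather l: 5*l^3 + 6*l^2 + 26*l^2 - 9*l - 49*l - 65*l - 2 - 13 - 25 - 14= 5*l^3 + 32*l^2 - 123*l - 54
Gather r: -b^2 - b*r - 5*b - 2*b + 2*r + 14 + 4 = -b^2 - 7*b + r*(2 - b) + 18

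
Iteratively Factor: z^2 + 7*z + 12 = (z + 4)*(z + 3)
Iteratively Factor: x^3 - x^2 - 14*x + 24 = (x - 2)*(x^2 + x - 12) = (x - 3)*(x - 2)*(x + 4)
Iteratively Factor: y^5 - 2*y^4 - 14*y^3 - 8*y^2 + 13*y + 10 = (y - 1)*(y^4 - y^3 - 15*y^2 - 23*y - 10) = (y - 1)*(y + 1)*(y^3 - 2*y^2 - 13*y - 10) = (y - 1)*(y + 1)^2*(y^2 - 3*y - 10) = (y - 5)*(y - 1)*(y + 1)^2*(y + 2)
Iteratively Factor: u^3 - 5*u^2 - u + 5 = (u - 1)*(u^2 - 4*u - 5) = (u - 5)*(u - 1)*(u + 1)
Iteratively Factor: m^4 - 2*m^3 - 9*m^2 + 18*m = (m - 2)*(m^3 - 9*m) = (m - 3)*(m - 2)*(m^2 + 3*m) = m*(m - 3)*(m - 2)*(m + 3)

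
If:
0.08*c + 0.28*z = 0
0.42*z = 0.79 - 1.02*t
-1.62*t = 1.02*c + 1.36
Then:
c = -2.16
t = 0.52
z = 0.62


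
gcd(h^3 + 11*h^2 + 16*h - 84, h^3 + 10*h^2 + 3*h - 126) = h^2 + 13*h + 42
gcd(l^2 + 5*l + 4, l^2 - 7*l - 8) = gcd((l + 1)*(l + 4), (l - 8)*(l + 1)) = l + 1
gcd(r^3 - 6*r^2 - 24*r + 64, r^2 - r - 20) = r + 4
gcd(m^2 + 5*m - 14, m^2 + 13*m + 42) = m + 7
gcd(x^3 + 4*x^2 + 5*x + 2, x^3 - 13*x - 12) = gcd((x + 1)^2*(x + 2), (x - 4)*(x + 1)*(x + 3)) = x + 1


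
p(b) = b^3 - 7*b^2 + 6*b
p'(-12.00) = 606.00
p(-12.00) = -2808.00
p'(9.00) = 123.00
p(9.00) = 216.00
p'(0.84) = -3.64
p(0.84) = 0.69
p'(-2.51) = 60.04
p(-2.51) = -74.97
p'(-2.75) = 67.19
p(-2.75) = -90.23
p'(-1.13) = 25.65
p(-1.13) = -17.16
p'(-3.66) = 97.43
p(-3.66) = -164.76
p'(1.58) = -8.63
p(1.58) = -4.05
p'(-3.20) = 81.52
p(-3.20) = -123.65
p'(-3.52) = 92.45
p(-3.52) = -151.47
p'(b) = 3*b^2 - 14*b + 6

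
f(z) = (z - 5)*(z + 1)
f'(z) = 2*z - 4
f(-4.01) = 27.12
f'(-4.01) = -12.02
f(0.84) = -7.65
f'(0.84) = -2.32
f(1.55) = -8.80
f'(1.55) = -0.90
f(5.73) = 4.91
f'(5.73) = 7.46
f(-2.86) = 14.62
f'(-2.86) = -9.72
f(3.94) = -5.24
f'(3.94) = 3.88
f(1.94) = -9.00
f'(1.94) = -0.12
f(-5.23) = 43.27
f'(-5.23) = -14.46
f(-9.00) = 112.00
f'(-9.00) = -22.00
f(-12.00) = 187.00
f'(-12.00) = -28.00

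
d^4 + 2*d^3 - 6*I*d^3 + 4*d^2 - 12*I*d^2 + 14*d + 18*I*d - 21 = (d - 1)*(d + 3)*(d - 7*I)*(d + I)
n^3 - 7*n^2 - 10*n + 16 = (n - 8)*(n - 1)*(n + 2)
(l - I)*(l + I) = l^2 + 1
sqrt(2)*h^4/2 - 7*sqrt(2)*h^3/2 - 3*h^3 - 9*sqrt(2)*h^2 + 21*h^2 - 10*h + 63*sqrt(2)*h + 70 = (h - 7)*(h - 5*sqrt(2))*(h + sqrt(2))*(sqrt(2)*h/2 + 1)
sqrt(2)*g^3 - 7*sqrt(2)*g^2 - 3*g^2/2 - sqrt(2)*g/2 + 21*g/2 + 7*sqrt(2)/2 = (g - 7)*(g - sqrt(2))*(sqrt(2)*g + 1/2)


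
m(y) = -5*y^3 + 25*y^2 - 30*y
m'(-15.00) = -4155.00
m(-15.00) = 22950.00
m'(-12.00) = -2790.00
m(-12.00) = 12600.00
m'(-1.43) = -132.17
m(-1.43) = 108.64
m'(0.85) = 1.66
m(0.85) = -10.51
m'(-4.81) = -617.54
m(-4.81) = 1279.13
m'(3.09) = -18.72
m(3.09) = -1.52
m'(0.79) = 0.14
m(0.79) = -10.56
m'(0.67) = -3.23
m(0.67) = -10.38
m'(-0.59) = -64.72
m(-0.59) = 27.43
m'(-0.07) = -33.57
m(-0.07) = 2.22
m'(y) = -15*y^2 + 50*y - 30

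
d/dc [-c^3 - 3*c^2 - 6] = 3*c*(-c - 2)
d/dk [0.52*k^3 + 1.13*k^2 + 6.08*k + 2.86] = 1.56*k^2 + 2.26*k + 6.08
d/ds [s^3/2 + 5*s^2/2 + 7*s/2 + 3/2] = 3*s^2/2 + 5*s + 7/2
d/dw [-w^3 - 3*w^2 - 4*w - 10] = -3*w^2 - 6*w - 4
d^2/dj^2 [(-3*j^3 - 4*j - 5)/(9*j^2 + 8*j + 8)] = 2*(-300*j^3 - 1791*j^2 - 792*j + 296)/(729*j^6 + 1944*j^5 + 3672*j^4 + 3968*j^3 + 3264*j^2 + 1536*j + 512)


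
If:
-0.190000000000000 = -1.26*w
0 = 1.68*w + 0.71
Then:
No Solution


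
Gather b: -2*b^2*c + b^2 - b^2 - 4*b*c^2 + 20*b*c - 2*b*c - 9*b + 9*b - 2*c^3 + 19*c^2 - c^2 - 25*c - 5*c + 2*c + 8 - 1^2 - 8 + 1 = -2*b^2*c + b*(-4*c^2 + 18*c) - 2*c^3 + 18*c^2 - 28*c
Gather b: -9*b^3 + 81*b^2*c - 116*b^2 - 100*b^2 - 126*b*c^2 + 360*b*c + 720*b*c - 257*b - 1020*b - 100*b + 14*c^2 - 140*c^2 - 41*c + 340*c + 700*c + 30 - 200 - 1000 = -9*b^3 + b^2*(81*c - 216) + b*(-126*c^2 + 1080*c - 1377) - 126*c^2 + 999*c - 1170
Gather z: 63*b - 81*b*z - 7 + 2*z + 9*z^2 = 63*b + 9*z^2 + z*(2 - 81*b) - 7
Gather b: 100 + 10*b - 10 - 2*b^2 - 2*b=-2*b^2 + 8*b + 90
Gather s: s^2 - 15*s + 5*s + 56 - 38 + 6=s^2 - 10*s + 24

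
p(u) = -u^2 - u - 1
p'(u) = -2*u - 1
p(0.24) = -1.30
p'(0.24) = -1.48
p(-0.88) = -0.89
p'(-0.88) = 0.76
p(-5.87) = -29.59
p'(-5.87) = 10.74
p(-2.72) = -5.68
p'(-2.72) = 4.44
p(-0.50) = -0.75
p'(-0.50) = 0.00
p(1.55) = -4.95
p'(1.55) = -4.10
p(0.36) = -1.49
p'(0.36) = -1.72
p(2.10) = -7.51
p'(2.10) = -5.20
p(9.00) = -91.00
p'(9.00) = -19.00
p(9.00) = -91.00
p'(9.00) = -19.00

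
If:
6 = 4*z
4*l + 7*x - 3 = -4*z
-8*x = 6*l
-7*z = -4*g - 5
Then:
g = 11/8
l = 12/5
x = -9/5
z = 3/2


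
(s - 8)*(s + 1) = s^2 - 7*s - 8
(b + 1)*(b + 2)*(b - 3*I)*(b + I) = b^4 + 3*b^3 - 2*I*b^3 + 5*b^2 - 6*I*b^2 + 9*b - 4*I*b + 6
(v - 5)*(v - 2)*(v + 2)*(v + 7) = v^4 + 2*v^3 - 39*v^2 - 8*v + 140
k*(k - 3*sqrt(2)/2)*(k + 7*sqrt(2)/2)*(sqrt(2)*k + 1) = sqrt(2)*k^4 + 5*k^3 - 17*sqrt(2)*k^2/2 - 21*k/2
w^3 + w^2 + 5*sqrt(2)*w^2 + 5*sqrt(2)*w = w*(w + 1)*(w + 5*sqrt(2))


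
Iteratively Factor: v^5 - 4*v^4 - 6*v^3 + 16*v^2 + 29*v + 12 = (v - 4)*(v^4 - 6*v^2 - 8*v - 3) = (v - 4)*(v - 3)*(v^3 + 3*v^2 + 3*v + 1) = (v - 4)*(v - 3)*(v + 1)*(v^2 + 2*v + 1) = (v - 4)*(v - 3)*(v + 1)^2*(v + 1)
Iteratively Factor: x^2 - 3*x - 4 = (x - 4)*(x + 1)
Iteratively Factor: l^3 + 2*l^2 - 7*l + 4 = (l - 1)*(l^2 + 3*l - 4) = (l - 1)*(l + 4)*(l - 1)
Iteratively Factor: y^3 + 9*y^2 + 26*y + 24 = (y + 4)*(y^2 + 5*y + 6) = (y + 3)*(y + 4)*(y + 2)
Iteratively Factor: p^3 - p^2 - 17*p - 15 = (p + 3)*(p^2 - 4*p - 5) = (p - 5)*(p + 3)*(p + 1)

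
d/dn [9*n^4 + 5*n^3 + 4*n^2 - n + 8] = 36*n^3 + 15*n^2 + 8*n - 1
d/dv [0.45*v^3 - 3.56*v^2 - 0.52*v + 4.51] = 1.35*v^2 - 7.12*v - 0.52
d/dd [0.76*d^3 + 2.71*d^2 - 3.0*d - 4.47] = 2.28*d^2 + 5.42*d - 3.0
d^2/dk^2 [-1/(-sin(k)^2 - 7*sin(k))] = (-4*sin(k) - 21 - 43/sin(k) + 42/sin(k)^2 + 98/sin(k)^3)/(sin(k) + 7)^3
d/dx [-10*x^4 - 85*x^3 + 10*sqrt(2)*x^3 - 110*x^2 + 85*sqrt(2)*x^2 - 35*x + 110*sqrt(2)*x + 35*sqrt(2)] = -40*x^3 - 255*x^2 + 30*sqrt(2)*x^2 - 220*x + 170*sqrt(2)*x - 35 + 110*sqrt(2)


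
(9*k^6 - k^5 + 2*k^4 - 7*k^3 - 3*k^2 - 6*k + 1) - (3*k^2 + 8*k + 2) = 9*k^6 - k^5 + 2*k^4 - 7*k^3 - 6*k^2 - 14*k - 1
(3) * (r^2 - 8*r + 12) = 3*r^2 - 24*r + 36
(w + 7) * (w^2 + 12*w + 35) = w^3 + 19*w^2 + 119*w + 245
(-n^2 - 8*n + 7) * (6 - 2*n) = 2*n^3 + 10*n^2 - 62*n + 42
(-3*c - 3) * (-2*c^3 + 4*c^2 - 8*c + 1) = 6*c^4 - 6*c^3 + 12*c^2 + 21*c - 3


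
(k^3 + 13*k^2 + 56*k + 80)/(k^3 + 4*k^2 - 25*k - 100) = (k + 4)/(k - 5)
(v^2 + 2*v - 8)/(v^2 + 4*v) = (v - 2)/v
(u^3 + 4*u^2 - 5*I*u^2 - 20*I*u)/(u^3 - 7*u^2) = (u^2 + u*(4 - 5*I) - 20*I)/(u*(u - 7))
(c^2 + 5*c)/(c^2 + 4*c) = (c + 5)/(c + 4)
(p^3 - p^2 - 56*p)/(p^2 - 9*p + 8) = p*(p + 7)/(p - 1)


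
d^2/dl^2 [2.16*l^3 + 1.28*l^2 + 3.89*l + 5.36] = 12.96*l + 2.56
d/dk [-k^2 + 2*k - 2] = 2 - 2*k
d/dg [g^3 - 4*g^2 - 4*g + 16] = 3*g^2 - 8*g - 4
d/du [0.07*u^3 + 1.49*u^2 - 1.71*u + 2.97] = 0.21*u^2 + 2.98*u - 1.71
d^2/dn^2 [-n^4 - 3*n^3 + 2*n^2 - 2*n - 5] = -12*n^2 - 18*n + 4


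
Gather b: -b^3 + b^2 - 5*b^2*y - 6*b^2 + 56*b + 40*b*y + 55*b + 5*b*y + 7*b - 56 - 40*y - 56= -b^3 + b^2*(-5*y - 5) + b*(45*y + 118) - 40*y - 112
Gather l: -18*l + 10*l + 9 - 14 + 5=-8*l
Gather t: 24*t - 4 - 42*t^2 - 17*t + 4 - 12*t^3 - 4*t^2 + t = -12*t^3 - 46*t^2 + 8*t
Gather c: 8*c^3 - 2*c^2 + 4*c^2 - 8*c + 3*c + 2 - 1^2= 8*c^3 + 2*c^2 - 5*c + 1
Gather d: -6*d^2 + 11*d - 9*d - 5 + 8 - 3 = -6*d^2 + 2*d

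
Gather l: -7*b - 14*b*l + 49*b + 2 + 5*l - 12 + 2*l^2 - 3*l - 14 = 42*b + 2*l^2 + l*(2 - 14*b) - 24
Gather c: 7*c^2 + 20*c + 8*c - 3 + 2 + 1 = 7*c^2 + 28*c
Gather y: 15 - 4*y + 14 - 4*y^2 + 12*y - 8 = -4*y^2 + 8*y + 21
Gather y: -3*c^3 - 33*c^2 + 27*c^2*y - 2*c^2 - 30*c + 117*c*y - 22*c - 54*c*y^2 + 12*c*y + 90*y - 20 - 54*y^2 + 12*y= -3*c^3 - 35*c^2 - 52*c + y^2*(-54*c - 54) + y*(27*c^2 + 129*c + 102) - 20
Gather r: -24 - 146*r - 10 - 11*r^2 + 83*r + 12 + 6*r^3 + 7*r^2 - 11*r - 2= 6*r^3 - 4*r^2 - 74*r - 24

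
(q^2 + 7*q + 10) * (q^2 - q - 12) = q^4 + 6*q^3 - 9*q^2 - 94*q - 120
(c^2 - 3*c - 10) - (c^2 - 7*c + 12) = 4*c - 22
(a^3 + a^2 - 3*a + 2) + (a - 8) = a^3 + a^2 - 2*a - 6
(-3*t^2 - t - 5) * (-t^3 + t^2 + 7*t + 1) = 3*t^5 - 2*t^4 - 17*t^3 - 15*t^2 - 36*t - 5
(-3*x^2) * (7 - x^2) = 3*x^4 - 21*x^2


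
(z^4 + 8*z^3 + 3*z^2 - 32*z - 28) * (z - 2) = z^5 + 6*z^4 - 13*z^3 - 38*z^2 + 36*z + 56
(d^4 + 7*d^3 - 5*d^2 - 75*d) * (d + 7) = d^5 + 14*d^4 + 44*d^3 - 110*d^2 - 525*d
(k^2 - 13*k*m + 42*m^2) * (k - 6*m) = k^3 - 19*k^2*m + 120*k*m^2 - 252*m^3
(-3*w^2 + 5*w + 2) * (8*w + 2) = -24*w^3 + 34*w^2 + 26*w + 4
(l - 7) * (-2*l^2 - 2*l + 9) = -2*l^3 + 12*l^2 + 23*l - 63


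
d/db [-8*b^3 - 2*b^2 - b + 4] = -24*b^2 - 4*b - 1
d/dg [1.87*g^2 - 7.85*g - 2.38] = 3.74*g - 7.85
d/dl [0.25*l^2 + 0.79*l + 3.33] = 0.5*l + 0.79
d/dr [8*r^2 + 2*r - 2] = 16*r + 2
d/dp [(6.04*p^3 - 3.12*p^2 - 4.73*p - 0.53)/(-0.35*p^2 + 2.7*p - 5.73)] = (-2.114*p^4 + 32.616*p^3 - 113.9071*p^2 + 35.3842*p + 28.5339)/(0.1225*p^4 - 1.89*p^3 + 11.301*p^2 - 30.942*p + 32.8329)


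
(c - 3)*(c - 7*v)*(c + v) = c^3 - 6*c^2*v - 3*c^2 - 7*c*v^2 + 18*c*v + 21*v^2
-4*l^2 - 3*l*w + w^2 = (-4*l + w)*(l + w)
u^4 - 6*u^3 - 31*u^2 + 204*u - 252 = (u - 7)*(u - 3)*(u - 2)*(u + 6)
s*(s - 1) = s^2 - s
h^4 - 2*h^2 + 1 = (h - 1)^2*(h + 1)^2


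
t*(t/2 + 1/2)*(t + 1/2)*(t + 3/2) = t^4/2 + 3*t^3/2 + 11*t^2/8 + 3*t/8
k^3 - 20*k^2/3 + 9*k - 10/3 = (k - 5)*(k - 1)*(k - 2/3)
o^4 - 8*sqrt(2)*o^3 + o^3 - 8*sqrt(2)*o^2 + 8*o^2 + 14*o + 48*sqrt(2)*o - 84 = (o - 2)*(o + 3)*(o - 7*sqrt(2))*(o - sqrt(2))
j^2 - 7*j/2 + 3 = (j - 2)*(j - 3/2)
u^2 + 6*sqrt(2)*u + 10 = (u + sqrt(2))*(u + 5*sqrt(2))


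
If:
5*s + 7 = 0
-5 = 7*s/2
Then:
No Solution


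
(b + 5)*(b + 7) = b^2 + 12*b + 35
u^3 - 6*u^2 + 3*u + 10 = (u - 5)*(u - 2)*(u + 1)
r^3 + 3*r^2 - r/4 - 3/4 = (r - 1/2)*(r + 1/2)*(r + 3)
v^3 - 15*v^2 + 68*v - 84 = (v - 7)*(v - 6)*(v - 2)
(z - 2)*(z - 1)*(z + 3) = z^3 - 7*z + 6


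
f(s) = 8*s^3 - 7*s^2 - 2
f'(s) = 24*s^2 - 14*s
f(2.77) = 114.32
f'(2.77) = 145.37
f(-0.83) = -11.40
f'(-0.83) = 28.15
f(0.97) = -1.28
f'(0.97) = 9.00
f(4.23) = 478.25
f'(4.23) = 370.21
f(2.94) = 140.79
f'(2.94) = 166.29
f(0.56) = -2.79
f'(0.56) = -0.31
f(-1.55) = -48.61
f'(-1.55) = 79.36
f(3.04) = 158.06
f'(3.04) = 179.24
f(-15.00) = -28577.00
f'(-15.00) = 5610.00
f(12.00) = 12814.00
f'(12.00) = 3288.00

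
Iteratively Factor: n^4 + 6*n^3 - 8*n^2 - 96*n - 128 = (n + 4)*(n^3 + 2*n^2 - 16*n - 32) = (n + 2)*(n + 4)*(n^2 - 16) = (n + 2)*(n + 4)^2*(n - 4)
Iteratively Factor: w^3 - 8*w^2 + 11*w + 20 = (w - 4)*(w^2 - 4*w - 5) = (w - 4)*(w + 1)*(w - 5)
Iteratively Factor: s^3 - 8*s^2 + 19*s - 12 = (s - 1)*(s^2 - 7*s + 12) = (s - 3)*(s - 1)*(s - 4)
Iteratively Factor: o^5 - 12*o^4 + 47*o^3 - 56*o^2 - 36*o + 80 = (o + 1)*(o^4 - 13*o^3 + 60*o^2 - 116*o + 80) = (o - 2)*(o + 1)*(o^3 - 11*o^2 + 38*o - 40) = (o - 5)*(o - 2)*(o + 1)*(o^2 - 6*o + 8) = (o - 5)*(o - 4)*(o - 2)*(o + 1)*(o - 2)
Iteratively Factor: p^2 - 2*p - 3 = (p + 1)*(p - 3)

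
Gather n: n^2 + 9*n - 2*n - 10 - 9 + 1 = n^2 + 7*n - 18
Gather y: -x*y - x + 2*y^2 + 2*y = -x + 2*y^2 + y*(2 - x)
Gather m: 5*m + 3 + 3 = 5*m + 6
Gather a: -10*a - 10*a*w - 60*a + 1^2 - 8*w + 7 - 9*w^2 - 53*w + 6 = a*(-10*w - 70) - 9*w^2 - 61*w + 14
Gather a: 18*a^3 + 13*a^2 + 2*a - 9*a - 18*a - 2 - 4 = 18*a^3 + 13*a^2 - 25*a - 6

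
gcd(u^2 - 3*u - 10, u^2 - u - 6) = u + 2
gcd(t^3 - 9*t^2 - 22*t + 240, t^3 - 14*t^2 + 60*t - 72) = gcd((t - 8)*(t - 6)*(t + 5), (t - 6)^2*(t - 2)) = t - 6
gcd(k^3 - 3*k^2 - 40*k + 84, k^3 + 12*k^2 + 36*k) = k + 6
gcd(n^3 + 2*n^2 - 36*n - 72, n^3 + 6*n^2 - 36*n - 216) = n^2 - 36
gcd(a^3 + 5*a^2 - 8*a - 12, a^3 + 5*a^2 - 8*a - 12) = a^3 + 5*a^2 - 8*a - 12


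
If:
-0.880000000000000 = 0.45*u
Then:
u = -1.96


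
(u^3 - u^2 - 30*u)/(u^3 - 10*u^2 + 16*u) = (u^2 - u - 30)/(u^2 - 10*u + 16)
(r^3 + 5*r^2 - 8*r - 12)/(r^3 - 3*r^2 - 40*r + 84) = (r + 1)/(r - 7)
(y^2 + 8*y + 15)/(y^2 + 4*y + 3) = (y + 5)/(y + 1)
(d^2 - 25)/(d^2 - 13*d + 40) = (d + 5)/(d - 8)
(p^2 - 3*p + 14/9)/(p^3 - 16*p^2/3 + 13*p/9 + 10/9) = (3*p - 7)/(3*p^2 - 14*p - 5)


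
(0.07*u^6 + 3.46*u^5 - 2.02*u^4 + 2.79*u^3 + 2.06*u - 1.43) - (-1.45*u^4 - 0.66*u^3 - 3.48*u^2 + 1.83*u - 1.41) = 0.07*u^6 + 3.46*u^5 - 0.57*u^4 + 3.45*u^3 + 3.48*u^2 + 0.23*u - 0.02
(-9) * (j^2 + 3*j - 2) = -9*j^2 - 27*j + 18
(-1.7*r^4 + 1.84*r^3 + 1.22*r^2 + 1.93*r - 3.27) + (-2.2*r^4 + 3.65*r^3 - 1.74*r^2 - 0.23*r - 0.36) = -3.9*r^4 + 5.49*r^3 - 0.52*r^2 + 1.7*r - 3.63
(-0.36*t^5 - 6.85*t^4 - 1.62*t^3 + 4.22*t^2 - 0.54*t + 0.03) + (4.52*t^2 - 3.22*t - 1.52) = -0.36*t^5 - 6.85*t^4 - 1.62*t^3 + 8.74*t^2 - 3.76*t - 1.49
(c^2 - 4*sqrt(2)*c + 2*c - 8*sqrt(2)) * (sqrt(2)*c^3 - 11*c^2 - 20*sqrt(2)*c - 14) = sqrt(2)*c^5 - 19*c^4 + 2*sqrt(2)*c^4 - 38*c^3 + 24*sqrt(2)*c^3 + 48*sqrt(2)*c^2 + 146*c^2 + 56*sqrt(2)*c + 292*c + 112*sqrt(2)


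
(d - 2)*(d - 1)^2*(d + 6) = d^4 + 2*d^3 - 19*d^2 + 28*d - 12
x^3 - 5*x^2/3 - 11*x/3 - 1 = (x - 3)*(x + 1/3)*(x + 1)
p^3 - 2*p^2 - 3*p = p*(p - 3)*(p + 1)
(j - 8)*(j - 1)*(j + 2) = j^3 - 7*j^2 - 10*j + 16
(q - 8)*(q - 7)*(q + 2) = q^3 - 13*q^2 + 26*q + 112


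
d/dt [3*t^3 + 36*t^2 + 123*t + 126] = 9*t^2 + 72*t + 123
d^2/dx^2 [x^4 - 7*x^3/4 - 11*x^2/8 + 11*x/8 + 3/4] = 12*x^2 - 21*x/2 - 11/4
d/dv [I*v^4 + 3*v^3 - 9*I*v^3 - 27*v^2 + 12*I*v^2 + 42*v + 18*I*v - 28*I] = 4*I*v^3 + v^2*(9 - 27*I) + v*(-54 + 24*I) + 42 + 18*I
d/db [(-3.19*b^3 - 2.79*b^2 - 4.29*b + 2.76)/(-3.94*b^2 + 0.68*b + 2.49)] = (12.5686*b^4 - 4.3384*b^3 - 42.6291*b^2 + 7.8546*b - 12.5589)/(15.5236*b^4 - 5.3584*b^3 - 19.1588*b^2 + 3.3864*b + 6.2001)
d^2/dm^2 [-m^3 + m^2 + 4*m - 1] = 2 - 6*m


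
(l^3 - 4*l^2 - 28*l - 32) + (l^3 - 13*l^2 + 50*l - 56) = 2*l^3 - 17*l^2 + 22*l - 88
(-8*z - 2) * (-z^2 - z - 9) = 8*z^3 + 10*z^2 + 74*z + 18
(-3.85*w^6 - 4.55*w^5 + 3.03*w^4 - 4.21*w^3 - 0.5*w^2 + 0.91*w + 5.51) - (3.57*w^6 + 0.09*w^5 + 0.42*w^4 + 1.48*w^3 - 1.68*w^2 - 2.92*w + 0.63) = -7.42*w^6 - 4.64*w^5 + 2.61*w^4 - 5.69*w^3 + 1.18*w^2 + 3.83*w + 4.88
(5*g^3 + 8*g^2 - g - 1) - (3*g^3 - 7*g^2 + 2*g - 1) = 2*g^3 + 15*g^2 - 3*g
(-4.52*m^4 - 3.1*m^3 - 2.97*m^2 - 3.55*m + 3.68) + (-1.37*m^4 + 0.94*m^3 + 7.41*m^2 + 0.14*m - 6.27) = -5.89*m^4 - 2.16*m^3 + 4.44*m^2 - 3.41*m - 2.59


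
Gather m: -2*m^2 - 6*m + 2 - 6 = -2*m^2 - 6*m - 4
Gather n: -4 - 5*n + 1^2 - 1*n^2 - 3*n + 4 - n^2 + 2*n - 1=-2*n^2 - 6*n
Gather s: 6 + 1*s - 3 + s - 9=2*s - 6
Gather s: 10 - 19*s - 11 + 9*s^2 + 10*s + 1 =9*s^2 - 9*s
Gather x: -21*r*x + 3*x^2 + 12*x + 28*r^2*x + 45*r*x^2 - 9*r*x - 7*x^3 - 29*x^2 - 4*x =-7*x^3 + x^2*(45*r - 26) + x*(28*r^2 - 30*r + 8)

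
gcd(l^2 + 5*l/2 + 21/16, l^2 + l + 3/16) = l + 3/4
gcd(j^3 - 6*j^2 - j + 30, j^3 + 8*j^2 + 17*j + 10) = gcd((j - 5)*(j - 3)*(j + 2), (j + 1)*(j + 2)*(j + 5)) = j + 2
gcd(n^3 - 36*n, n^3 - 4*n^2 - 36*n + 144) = n^2 - 36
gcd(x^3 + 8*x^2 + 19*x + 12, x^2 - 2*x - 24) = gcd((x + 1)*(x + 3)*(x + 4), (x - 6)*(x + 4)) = x + 4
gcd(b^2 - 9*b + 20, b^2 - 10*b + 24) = b - 4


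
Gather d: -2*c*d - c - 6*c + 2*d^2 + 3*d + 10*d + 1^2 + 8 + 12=-7*c + 2*d^2 + d*(13 - 2*c) + 21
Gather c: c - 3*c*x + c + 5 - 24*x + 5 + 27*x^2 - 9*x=c*(2 - 3*x) + 27*x^2 - 33*x + 10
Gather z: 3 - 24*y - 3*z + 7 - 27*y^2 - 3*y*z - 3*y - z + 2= -27*y^2 - 27*y + z*(-3*y - 4) + 12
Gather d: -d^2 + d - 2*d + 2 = -d^2 - d + 2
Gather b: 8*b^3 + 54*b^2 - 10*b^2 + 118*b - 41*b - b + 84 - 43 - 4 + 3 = 8*b^3 + 44*b^2 + 76*b + 40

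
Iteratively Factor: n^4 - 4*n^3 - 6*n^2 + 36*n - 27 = (n - 3)*(n^3 - n^2 - 9*n + 9) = (n - 3)^2*(n^2 + 2*n - 3) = (n - 3)^2*(n + 3)*(n - 1)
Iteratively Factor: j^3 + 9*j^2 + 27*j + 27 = (j + 3)*(j^2 + 6*j + 9) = (j + 3)^2*(j + 3)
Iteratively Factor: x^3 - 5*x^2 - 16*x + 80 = (x - 5)*(x^2 - 16) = (x - 5)*(x + 4)*(x - 4)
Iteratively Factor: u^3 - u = (u)*(u^2 - 1) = u*(u - 1)*(u + 1)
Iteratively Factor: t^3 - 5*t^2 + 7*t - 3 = (t - 3)*(t^2 - 2*t + 1) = (t - 3)*(t - 1)*(t - 1)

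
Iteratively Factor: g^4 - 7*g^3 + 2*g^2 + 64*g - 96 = (g - 2)*(g^3 - 5*g^2 - 8*g + 48) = (g - 4)*(g - 2)*(g^2 - g - 12) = (g - 4)^2*(g - 2)*(g + 3)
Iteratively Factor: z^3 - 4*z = (z)*(z^2 - 4) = z*(z + 2)*(z - 2)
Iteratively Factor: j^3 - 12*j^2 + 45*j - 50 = (j - 5)*(j^2 - 7*j + 10) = (j - 5)^2*(j - 2)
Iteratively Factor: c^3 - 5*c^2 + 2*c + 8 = (c - 2)*(c^2 - 3*c - 4) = (c - 2)*(c + 1)*(c - 4)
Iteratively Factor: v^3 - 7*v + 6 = (v - 1)*(v^2 + v - 6) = (v - 1)*(v + 3)*(v - 2)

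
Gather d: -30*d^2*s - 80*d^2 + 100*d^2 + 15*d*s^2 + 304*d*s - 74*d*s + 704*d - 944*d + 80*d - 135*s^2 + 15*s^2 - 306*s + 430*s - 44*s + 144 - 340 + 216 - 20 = d^2*(20 - 30*s) + d*(15*s^2 + 230*s - 160) - 120*s^2 + 80*s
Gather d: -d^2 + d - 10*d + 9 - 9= -d^2 - 9*d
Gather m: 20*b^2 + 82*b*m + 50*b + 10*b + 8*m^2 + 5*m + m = 20*b^2 + 60*b + 8*m^2 + m*(82*b + 6)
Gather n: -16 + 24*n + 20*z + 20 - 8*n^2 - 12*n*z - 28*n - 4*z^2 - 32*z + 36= -8*n^2 + n*(-12*z - 4) - 4*z^2 - 12*z + 40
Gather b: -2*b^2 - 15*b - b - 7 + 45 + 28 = -2*b^2 - 16*b + 66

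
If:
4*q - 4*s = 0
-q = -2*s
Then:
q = 0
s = 0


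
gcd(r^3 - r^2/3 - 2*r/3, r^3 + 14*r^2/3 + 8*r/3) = r^2 + 2*r/3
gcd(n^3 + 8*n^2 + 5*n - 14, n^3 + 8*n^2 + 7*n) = n + 7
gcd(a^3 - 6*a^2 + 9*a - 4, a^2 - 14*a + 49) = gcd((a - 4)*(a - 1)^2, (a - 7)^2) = 1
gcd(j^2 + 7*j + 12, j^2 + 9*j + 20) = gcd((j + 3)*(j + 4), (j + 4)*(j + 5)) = j + 4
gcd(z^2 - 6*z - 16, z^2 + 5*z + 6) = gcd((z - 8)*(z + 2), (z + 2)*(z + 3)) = z + 2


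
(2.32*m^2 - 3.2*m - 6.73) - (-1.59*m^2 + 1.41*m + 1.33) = 3.91*m^2 - 4.61*m - 8.06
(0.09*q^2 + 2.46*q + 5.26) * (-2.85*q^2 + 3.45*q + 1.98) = -0.2565*q^4 - 6.7005*q^3 - 6.3258*q^2 + 23.0178*q + 10.4148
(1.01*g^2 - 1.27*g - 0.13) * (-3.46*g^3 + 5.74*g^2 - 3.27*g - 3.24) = -3.4946*g^5 + 10.1916*g^4 - 10.1427*g^3 + 0.1343*g^2 + 4.5399*g + 0.4212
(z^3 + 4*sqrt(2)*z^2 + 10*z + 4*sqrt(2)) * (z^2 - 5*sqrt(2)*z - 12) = z^5 - sqrt(2)*z^4 - 42*z^3 - 94*sqrt(2)*z^2 - 160*z - 48*sqrt(2)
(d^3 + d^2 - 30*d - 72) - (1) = d^3 + d^2 - 30*d - 73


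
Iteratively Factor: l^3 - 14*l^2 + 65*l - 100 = (l - 5)*(l^2 - 9*l + 20) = (l - 5)^2*(l - 4)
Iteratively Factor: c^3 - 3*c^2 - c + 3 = (c - 1)*(c^2 - 2*c - 3) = (c - 1)*(c + 1)*(c - 3)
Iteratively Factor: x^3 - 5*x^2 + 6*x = (x - 2)*(x^2 - 3*x) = (x - 3)*(x - 2)*(x)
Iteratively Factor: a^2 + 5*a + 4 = (a + 4)*(a + 1)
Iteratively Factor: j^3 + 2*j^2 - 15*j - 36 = (j - 4)*(j^2 + 6*j + 9) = (j - 4)*(j + 3)*(j + 3)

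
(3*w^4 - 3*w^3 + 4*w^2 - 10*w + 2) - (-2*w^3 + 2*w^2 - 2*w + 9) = 3*w^4 - w^3 + 2*w^2 - 8*w - 7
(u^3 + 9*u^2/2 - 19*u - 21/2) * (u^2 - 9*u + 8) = u^5 - 9*u^4/2 - 103*u^3/2 + 393*u^2/2 - 115*u/2 - 84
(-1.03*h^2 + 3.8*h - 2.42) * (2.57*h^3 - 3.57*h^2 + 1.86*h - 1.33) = -2.6471*h^5 + 13.4431*h^4 - 21.7012*h^3 + 17.0773*h^2 - 9.5552*h + 3.2186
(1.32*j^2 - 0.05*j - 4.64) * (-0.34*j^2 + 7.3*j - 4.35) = -0.4488*j^4 + 9.653*j^3 - 4.5294*j^2 - 33.6545*j + 20.184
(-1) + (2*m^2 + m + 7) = 2*m^2 + m + 6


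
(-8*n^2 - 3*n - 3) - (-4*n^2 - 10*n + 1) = -4*n^2 + 7*n - 4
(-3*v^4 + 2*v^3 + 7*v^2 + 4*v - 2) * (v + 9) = -3*v^5 - 25*v^4 + 25*v^3 + 67*v^2 + 34*v - 18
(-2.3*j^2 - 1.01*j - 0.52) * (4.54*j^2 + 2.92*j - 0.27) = -10.442*j^4 - 11.3014*j^3 - 4.689*j^2 - 1.2457*j + 0.1404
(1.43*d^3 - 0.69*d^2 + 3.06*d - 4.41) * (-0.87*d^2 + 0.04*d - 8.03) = -1.2441*d^5 + 0.6575*d^4 - 14.1727*d^3 + 9.4998*d^2 - 24.7482*d + 35.4123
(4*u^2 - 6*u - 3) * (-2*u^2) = -8*u^4 + 12*u^3 + 6*u^2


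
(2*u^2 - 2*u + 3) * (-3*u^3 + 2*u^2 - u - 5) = -6*u^5 + 10*u^4 - 15*u^3 - 2*u^2 + 7*u - 15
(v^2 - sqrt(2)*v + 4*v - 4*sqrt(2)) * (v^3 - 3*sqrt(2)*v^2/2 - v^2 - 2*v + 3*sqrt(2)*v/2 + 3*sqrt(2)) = v^5 - 5*sqrt(2)*v^4/2 + 3*v^4 - 15*sqrt(2)*v^3/2 - 3*v^3 + v^2 + 15*sqrt(2)*v^2 - 18*v + 20*sqrt(2)*v - 24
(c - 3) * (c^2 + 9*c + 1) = c^3 + 6*c^2 - 26*c - 3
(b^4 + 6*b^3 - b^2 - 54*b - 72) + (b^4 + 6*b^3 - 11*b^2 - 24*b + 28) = 2*b^4 + 12*b^3 - 12*b^2 - 78*b - 44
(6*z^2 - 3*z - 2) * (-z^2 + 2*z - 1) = -6*z^4 + 15*z^3 - 10*z^2 - z + 2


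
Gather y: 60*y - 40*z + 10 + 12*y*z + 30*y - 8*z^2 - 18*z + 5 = y*(12*z + 90) - 8*z^2 - 58*z + 15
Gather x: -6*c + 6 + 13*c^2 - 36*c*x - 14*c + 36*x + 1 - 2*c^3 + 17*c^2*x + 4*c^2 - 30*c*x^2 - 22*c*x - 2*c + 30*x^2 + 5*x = -2*c^3 + 17*c^2 - 22*c + x^2*(30 - 30*c) + x*(17*c^2 - 58*c + 41) + 7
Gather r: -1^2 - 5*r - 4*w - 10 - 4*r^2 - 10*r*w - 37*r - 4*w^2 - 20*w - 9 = -4*r^2 + r*(-10*w - 42) - 4*w^2 - 24*w - 20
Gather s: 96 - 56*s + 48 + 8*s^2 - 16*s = 8*s^2 - 72*s + 144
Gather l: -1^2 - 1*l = -l - 1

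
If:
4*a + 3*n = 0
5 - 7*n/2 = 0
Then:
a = -15/14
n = 10/7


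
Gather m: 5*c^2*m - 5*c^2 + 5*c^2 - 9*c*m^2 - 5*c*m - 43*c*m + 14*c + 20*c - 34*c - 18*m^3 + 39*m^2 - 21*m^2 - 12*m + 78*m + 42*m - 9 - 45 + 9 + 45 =-18*m^3 + m^2*(18 - 9*c) + m*(5*c^2 - 48*c + 108)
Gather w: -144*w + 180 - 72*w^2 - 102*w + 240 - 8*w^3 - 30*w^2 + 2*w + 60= -8*w^3 - 102*w^2 - 244*w + 480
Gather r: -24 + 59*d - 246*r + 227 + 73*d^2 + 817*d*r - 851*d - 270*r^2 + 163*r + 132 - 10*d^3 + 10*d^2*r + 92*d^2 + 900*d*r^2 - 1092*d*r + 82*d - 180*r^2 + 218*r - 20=-10*d^3 + 165*d^2 - 710*d + r^2*(900*d - 450) + r*(10*d^2 - 275*d + 135) + 315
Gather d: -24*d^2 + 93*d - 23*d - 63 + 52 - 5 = -24*d^2 + 70*d - 16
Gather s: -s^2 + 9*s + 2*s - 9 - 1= -s^2 + 11*s - 10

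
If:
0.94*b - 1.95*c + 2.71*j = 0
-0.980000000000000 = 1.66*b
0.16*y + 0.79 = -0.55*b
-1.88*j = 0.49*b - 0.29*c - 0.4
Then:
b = -0.59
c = 0.29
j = 0.41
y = -2.91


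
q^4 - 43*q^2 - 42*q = q*(q - 7)*(q + 1)*(q + 6)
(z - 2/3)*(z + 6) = z^2 + 16*z/3 - 4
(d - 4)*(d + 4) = d^2 - 16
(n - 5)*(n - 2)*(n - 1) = n^3 - 8*n^2 + 17*n - 10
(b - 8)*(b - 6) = b^2 - 14*b + 48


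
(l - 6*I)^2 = l^2 - 12*I*l - 36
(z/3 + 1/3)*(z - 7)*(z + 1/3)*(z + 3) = z^4/3 - 8*z^3/9 - 26*z^2/3 - 88*z/9 - 7/3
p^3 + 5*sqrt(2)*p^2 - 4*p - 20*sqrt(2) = (p - 2)*(p + 2)*(p + 5*sqrt(2))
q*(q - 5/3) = q^2 - 5*q/3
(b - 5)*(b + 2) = b^2 - 3*b - 10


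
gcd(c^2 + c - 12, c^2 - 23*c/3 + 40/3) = 1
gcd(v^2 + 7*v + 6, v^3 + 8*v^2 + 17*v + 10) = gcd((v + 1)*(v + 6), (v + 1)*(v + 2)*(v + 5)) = v + 1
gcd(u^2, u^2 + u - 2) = 1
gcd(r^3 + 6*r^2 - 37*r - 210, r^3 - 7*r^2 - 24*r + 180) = r^2 - r - 30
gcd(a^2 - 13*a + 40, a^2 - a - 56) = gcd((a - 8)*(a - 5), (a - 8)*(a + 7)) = a - 8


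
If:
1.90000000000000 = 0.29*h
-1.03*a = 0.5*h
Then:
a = -3.18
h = 6.55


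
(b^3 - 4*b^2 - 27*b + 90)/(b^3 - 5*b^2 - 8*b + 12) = (b^2 + 2*b - 15)/(b^2 + b - 2)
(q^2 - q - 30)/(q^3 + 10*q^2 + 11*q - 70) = (q - 6)/(q^2 + 5*q - 14)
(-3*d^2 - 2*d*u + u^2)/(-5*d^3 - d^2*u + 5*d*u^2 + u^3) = (-3*d + u)/(-5*d^2 + 4*d*u + u^2)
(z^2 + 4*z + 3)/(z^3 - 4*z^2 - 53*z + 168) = (z^2 + 4*z + 3)/(z^3 - 4*z^2 - 53*z + 168)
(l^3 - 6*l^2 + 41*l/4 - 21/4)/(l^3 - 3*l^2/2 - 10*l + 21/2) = (l - 3/2)/(l + 3)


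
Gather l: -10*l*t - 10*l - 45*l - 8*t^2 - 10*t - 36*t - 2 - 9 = l*(-10*t - 55) - 8*t^2 - 46*t - 11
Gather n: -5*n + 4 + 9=13 - 5*n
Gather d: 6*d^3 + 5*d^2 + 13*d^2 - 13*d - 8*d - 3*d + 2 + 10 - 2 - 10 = 6*d^3 + 18*d^2 - 24*d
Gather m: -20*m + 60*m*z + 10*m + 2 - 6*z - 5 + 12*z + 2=m*(60*z - 10) + 6*z - 1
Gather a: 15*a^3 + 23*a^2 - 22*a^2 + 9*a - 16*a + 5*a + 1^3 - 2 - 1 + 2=15*a^3 + a^2 - 2*a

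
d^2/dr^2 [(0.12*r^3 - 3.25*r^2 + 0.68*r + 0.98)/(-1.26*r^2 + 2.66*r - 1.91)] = (7.105427357601e-15*r^4 + 18.505704*r^3 - 52.605756*r^2 + 26.899704*r + 7.651794)/(2.000376*r^6 - 12.669048*r^5 + 35.842716*r^4 - 57.230432*r^3 + 54.333006*r^2 - 29.111838*r + 6.967871)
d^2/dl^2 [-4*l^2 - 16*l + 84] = -8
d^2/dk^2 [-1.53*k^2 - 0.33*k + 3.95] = -3.06000000000000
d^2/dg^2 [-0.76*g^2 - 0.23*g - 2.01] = -1.52000000000000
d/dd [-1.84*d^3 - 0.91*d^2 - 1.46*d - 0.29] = -5.52*d^2 - 1.82*d - 1.46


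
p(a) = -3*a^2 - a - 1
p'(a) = -6*a - 1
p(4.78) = -74.33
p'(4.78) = -29.68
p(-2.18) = -13.08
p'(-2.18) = 12.08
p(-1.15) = -3.82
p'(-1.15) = 5.90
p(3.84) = -49.08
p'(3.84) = -24.04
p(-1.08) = -3.42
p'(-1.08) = 5.48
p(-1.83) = -9.22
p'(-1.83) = 9.98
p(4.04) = -54.00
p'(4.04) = -25.24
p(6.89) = -150.31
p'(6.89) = -42.34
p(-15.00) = -661.00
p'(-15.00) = 89.00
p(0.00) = -1.00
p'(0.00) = -1.00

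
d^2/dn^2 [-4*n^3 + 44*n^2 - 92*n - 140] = 88 - 24*n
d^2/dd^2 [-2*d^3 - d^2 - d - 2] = -12*d - 2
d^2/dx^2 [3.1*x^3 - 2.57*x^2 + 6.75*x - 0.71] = 18.6*x - 5.14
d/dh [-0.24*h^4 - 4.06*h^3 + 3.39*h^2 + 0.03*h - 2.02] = -0.96*h^3 - 12.18*h^2 + 6.78*h + 0.03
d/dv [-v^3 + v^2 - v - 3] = -3*v^2 + 2*v - 1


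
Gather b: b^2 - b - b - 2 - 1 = b^2 - 2*b - 3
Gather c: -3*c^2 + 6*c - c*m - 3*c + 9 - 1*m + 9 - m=-3*c^2 + c*(3 - m) - 2*m + 18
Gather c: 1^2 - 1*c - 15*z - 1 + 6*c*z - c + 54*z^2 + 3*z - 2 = c*(6*z - 2) + 54*z^2 - 12*z - 2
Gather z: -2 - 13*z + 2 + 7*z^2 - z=7*z^2 - 14*z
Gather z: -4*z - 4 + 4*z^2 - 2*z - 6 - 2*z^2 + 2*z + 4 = 2*z^2 - 4*z - 6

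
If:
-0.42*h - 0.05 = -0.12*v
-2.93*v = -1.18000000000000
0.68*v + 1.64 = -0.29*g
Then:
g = -6.60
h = -0.00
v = 0.40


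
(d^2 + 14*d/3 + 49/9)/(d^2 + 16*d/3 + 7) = (d + 7/3)/(d + 3)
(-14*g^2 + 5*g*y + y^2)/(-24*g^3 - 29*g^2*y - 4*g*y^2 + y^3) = (14*g^2 - 5*g*y - y^2)/(24*g^3 + 29*g^2*y + 4*g*y^2 - y^3)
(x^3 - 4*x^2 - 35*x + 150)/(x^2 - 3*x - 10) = (x^2 + x - 30)/(x + 2)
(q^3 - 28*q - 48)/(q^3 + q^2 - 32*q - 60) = (q + 4)/(q + 5)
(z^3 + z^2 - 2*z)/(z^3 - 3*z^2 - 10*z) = (z - 1)/(z - 5)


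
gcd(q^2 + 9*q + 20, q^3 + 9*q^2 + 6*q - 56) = q + 4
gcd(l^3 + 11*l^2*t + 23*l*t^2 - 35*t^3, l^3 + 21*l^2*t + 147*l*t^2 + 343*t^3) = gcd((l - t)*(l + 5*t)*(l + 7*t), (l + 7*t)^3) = l + 7*t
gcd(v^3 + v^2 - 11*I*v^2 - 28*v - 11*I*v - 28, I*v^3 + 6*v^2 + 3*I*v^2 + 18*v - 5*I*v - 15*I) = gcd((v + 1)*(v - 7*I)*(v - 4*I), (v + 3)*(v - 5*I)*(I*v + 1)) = 1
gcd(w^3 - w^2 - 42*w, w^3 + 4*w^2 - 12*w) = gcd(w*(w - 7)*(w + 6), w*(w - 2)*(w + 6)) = w^2 + 6*w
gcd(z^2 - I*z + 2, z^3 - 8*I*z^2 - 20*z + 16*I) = z - 2*I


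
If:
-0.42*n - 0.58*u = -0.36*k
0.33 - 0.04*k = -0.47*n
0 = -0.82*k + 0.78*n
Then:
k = -0.73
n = -0.76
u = 0.10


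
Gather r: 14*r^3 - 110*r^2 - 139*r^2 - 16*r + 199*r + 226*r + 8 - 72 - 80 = 14*r^3 - 249*r^2 + 409*r - 144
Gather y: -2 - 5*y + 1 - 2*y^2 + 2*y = -2*y^2 - 3*y - 1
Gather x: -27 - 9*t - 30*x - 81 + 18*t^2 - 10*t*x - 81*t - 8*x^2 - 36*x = 18*t^2 - 90*t - 8*x^2 + x*(-10*t - 66) - 108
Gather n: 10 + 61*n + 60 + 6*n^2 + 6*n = 6*n^2 + 67*n + 70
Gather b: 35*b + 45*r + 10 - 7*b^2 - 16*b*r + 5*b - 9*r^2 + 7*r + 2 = -7*b^2 + b*(40 - 16*r) - 9*r^2 + 52*r + 12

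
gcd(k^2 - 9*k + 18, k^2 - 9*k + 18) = k^2 - 9*k + 18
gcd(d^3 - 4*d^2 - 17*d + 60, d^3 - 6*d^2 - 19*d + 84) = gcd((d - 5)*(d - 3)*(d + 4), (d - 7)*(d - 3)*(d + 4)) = d^2 + d - 12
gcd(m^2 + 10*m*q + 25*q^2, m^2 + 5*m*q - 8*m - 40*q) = m + 5*q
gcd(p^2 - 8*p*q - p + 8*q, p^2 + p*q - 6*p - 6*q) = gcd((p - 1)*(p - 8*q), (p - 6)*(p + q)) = 1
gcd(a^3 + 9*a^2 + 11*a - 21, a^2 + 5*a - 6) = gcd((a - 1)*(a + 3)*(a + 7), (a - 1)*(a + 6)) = a - 1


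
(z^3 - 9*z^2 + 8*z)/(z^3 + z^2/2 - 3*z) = 2*(z^2 - 9*z + 8)/(2*z^2 + z - 6)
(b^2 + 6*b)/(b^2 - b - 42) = b/(b - 7)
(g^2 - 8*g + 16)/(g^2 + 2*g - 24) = (g - 4)/(g + 6)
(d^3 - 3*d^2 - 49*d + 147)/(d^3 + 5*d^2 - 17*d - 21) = (d - 7)/(d + 1)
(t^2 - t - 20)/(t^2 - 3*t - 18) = (-t^2 + t + 20)/(-t^2 + 3*t + 18)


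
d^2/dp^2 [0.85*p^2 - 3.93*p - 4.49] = 1.70000000000000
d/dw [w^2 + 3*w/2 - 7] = 2*w + 3/2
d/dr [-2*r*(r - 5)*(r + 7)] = -6*r^2 - 8*r + 70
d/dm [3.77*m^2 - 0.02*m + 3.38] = 7.54*m - 0.02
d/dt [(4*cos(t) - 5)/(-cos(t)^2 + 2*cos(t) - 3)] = 2*(5*cos(t) - cos(2*t))*sin(t)/(cos(t)^2 - 2*cos(t) + 3)^2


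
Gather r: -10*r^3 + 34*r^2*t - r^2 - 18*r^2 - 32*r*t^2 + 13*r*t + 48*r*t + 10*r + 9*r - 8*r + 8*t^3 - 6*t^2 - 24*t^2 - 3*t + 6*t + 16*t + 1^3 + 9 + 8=-10*r^3 + r^2*(34*t - 19) + r*(-32*t^2 + 61*t + 11) + 8*t^3 - 30*t^2 + 19*t + 18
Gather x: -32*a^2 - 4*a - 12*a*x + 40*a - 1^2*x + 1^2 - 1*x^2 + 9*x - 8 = -32*a^2 + 36*a - x^2 + x*(8 - 12*a) - 7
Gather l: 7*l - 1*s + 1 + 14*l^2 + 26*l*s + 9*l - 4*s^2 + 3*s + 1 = 14*l^2 + l*(26*s + 16) - 4*s^2 + 2*s + 2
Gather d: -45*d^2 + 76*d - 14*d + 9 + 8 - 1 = -45*d^2 + 62*d + 16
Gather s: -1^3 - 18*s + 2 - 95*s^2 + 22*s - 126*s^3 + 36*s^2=-126*s^3 - 59*s^2 + 4*s + 1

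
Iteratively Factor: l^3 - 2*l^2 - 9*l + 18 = (l - 3)*(l^2 + l - 6) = (l - 3)*(l + 3)*(l - 2)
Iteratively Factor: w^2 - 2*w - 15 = (w + 3)*(w - 5)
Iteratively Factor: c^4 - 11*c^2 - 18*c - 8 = (c + 1)*(c^3 - c^2 - 10*c - 8) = (c + 1)^2*(c^2 - 2*c - 8) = (c + 1)^2*(c + 2)*(c - 4)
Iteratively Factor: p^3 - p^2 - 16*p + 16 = (p + 4)*(p^2 - 5*p + 4) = (p - 1)*(p + 4)*(p - 4)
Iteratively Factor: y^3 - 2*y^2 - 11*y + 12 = (y + 3)*(y^2 - 5*y + 4) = (y - 4)*(y + 3)*(y - 1)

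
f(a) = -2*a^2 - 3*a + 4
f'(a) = -4*a - 3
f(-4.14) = -17.86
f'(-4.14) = 13.56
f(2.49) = -15.87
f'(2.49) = -12.96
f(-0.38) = 4.85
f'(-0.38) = -1.48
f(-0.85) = 5.10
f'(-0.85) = 0.40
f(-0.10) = 4.28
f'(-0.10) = -2.60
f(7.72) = -138.36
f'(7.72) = -33.88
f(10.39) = -243.07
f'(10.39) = -44.56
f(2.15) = -11.70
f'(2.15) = -11.60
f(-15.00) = -401.00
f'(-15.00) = 57.00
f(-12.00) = -248.00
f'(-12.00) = 45.00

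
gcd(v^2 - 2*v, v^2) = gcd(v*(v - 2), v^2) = v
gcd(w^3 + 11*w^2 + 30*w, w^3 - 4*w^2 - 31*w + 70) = w + 5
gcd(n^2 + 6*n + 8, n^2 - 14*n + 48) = 1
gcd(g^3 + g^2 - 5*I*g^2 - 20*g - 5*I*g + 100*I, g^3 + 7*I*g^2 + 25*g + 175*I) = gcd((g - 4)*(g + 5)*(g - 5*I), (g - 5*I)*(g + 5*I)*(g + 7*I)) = g - 5*I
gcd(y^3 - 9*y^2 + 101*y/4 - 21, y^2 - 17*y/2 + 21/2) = y - 3/2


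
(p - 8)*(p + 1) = p^2 - 7*p - 8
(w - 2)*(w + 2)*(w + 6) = w^3 + 6*w^2 - 4*w - 24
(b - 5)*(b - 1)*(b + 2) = b^3 - 4*b^2 - 7*b + 10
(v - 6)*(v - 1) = v^2 - 7*v + 6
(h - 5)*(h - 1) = h^2 - 6*h + 5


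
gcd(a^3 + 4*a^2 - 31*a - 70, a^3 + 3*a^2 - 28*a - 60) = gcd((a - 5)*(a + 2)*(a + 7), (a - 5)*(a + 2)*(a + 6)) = a^2 - 3*a - 10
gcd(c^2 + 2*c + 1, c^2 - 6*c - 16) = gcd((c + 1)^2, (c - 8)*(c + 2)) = 1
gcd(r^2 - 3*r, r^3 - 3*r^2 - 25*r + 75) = r - 3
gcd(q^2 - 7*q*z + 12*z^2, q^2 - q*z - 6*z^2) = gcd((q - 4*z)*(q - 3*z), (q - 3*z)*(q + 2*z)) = -q + 3*z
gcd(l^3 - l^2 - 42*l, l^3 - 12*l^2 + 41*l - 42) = l - 7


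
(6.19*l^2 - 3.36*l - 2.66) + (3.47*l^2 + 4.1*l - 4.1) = 9.66*l^2 + 0.74*l - 6.76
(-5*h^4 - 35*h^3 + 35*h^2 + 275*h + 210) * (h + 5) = -5*h^5 - 60*h^4 - 140*h^3 + 450*h^2 + 1585*h + 1050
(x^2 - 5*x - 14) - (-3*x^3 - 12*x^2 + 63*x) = 3*x^3 + 13*x^2 - 68*x - 14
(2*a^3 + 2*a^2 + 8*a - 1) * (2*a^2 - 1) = 4*a^5 + 4*a^4 + 14*a^3 - 4*a^2 - 8*a + 1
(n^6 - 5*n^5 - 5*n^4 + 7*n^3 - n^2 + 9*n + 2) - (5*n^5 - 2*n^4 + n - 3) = n^6 - 10*n^5 - 3*n^4 + 7*n^3 - n^2 + 8*n + 5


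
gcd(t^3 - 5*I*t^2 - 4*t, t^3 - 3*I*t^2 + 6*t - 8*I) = t^2 - 5*I*t - 4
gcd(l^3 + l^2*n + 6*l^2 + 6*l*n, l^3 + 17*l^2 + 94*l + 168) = l + 6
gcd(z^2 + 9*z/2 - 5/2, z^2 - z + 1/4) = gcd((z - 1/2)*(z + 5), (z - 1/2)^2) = z - 1/2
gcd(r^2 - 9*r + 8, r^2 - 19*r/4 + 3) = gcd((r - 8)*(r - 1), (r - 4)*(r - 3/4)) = 1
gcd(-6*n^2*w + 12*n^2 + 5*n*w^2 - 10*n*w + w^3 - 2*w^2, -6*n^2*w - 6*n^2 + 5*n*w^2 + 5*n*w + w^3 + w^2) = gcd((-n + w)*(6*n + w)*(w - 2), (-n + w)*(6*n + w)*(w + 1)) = -6*n^2 + 5*n*w + w^2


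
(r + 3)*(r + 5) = r^2 + 8*r + 15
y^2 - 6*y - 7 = (y - 7)*(y + 1)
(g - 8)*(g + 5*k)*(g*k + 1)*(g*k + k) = g^4*k^2 + 5*g^3*k^3 - 7*g^3*k^2 + g^3*k - 35*g^2*k^3 - 3*g^2*k^2 - 7*g^2*k - 40*g*k^3 - 35*g*k^2 - 8*g*k - 40*k^2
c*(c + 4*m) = c^2 + 4*c*m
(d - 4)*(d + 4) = d^2 - 16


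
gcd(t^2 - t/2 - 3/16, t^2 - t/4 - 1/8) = t + 1/4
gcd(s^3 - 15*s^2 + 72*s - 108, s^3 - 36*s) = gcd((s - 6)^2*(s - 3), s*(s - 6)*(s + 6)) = s - 6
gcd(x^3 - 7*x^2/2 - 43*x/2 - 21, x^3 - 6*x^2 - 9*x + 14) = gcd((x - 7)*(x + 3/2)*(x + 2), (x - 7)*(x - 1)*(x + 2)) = x^2 - 5*x - 14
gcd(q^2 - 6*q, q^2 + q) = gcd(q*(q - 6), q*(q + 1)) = q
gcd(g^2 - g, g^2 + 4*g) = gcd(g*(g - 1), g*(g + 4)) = g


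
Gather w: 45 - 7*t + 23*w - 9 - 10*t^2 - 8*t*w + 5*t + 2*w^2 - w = -10*t^2 - 2*t + 2*w^2 + w*(22 - 8*t) + 36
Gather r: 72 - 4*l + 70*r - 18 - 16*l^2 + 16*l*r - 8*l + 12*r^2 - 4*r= -16*l^2 - 12*l + 12*r^2 + r*(16*l + 66) + 54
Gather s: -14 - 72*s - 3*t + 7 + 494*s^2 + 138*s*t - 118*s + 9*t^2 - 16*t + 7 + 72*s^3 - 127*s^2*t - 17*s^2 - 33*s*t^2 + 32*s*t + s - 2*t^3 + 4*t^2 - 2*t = 72*s^3 + s^2*(477 - 127*t) + s*(-33*t^2 + 170*t - 189) - 2*t^3 + 13*t^2 - 21*t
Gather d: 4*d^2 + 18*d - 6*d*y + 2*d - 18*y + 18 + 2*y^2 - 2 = 4*d^2 + d*(20 - 6*y) + 2*y^2 - 18*y + 16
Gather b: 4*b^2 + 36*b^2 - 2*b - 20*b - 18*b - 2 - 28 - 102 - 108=40*b^2 - 40*b - 240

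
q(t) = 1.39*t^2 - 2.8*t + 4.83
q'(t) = 2.78*t - 2.8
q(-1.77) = 14.14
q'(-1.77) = -7.72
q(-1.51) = 12.23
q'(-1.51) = -7.00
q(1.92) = 4.58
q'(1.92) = 2.54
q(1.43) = 3.67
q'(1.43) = 1.18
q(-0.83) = 8.11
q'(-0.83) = -5.11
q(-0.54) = 6.75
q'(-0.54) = -4.30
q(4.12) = 16.89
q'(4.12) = 8.65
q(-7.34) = 100.27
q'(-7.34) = -23.21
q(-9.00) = 142.62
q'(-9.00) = -27.82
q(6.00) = 38.07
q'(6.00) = 13.88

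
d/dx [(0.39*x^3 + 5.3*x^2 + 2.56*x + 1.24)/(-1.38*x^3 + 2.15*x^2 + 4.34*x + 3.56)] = (2.22044604925031e-16*x^5 + 8.1525*x^4 + 10.4508*x^3 + 26.7968*x^2 + 32.404*x + 3.732)/(1.9044*x^6 - 5.934*x^5 - 7.3559*x^4 + 8.8364*x^3 + 34.1436*x^2 + 30.9008*x + 12.6736)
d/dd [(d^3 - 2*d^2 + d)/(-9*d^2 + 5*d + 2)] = (-9*d^4 + 10*d^3 + 5*d^2 - 8*d + 2)/(81*d^4 - 90*d^3 - 11*d^2 + 20*d + 4)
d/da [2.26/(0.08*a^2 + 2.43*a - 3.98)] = (-0.3616*a - 5.4918)/(0.08*a^2 + 2.43*a - 3.98)^2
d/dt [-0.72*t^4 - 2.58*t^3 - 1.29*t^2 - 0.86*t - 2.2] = -2.88*t^3 - 7.74*t^2 - 2.58*t - 0.86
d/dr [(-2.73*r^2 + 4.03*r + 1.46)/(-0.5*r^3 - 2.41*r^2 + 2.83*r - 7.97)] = (-1.365*r^4 + 4.03*r^3 + 4.1764*r^2 + 50.5534*r - 36.2509)/(0.25*r^6 + 2.41*r^5 + 2.9781*r^4 - 5.6706*r^3 + 46.4243*r^2 - 45.1102*r + 63.5209)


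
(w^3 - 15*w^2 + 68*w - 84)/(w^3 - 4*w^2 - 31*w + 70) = (w - 6)/(w + 5)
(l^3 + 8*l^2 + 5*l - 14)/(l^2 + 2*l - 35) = (l^2 + l - 2)/(l - 5)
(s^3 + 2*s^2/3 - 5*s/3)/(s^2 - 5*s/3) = (3*s^2 + 2*s - 5)/(3*s - 5)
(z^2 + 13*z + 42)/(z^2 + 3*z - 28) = (z + 6)/(z - 4)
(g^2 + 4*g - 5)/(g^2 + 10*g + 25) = (g - 1)/(g + 5)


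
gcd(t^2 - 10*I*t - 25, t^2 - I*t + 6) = 1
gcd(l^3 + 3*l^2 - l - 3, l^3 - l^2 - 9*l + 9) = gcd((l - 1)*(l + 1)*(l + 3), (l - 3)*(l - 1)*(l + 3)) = l^2 + 2*l - 3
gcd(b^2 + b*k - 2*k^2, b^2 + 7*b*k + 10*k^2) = b + 2*k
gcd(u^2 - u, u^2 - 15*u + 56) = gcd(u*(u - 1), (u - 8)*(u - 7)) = 1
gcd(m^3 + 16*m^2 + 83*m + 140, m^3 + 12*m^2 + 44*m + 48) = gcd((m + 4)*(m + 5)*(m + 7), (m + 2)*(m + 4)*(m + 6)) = m + 4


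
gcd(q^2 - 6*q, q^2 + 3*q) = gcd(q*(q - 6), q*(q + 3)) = q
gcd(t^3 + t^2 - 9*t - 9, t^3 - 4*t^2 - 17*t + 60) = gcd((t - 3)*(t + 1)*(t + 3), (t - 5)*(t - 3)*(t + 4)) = t - 3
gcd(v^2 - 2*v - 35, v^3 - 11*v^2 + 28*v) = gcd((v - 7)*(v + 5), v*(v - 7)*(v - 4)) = v - 7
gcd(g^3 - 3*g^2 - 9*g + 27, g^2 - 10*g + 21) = g - 3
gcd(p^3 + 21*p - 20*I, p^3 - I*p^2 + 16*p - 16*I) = p^2 - 5*I*p - 4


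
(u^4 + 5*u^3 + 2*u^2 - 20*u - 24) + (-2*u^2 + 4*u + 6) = u^4 + 5*u^3 - 16*u - 18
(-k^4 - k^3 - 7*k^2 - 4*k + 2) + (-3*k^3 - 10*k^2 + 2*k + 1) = -k^4 - 4*k^3 - 17*k^2 - 2*k + 3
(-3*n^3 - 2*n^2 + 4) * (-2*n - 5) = 6*n^4 + 19*n^3 + 10*n^2 - 8*n - 20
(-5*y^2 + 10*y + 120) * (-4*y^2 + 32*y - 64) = 20*y^4 - 200*y^3 + 160*y^2 + 3200*y - 7680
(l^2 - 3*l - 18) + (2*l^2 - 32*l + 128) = 3*l^2 - 35*l + 110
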